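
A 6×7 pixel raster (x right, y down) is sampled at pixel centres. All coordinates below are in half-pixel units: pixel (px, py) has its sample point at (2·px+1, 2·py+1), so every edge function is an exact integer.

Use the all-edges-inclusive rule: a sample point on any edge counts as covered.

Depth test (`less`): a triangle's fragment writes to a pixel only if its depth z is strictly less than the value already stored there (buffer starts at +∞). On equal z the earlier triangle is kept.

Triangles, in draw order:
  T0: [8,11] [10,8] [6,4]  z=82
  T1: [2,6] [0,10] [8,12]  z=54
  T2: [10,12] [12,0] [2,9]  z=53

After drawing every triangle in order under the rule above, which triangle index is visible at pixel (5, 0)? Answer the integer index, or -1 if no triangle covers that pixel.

T0:
  2·area = 20  (B↔C swapped to make it positive)
  edge (8, 11)→(6, 4): d=(-2,-7) inclusive
  edge (6, 4)→(10, 8): d=(4,4) inclusive
  edge (10, 8)→(8, 11): d=(-2,3) inclusive
    (1,0)@(3, 1): e=[-15,0,35] → ·  [on edge]
    (2,1)@(5, 3): e=[-5,0,25] → ·  [on edge]
    (3,2)@(7, 5): e=[5,0,15] → █  [on edge]
    (4,2)@(9, 5): e=[19,-8,9] → ·
    (3,3)@(7, 7): e=[1,8,11] → █
    (4,3)@(9, 7): e=[15,0,5] → █  [on edge]
    (5,3)@(11, 7): e=[29,-8,-1] → ·
    (3,4)@(7, 9): e=[-3,16,7] → ·
    (4,4)@(9, 9): e=[11,8,1] → █
    (5,4)@(11, 9): e=[25,0,-5] → ·  [on edge]
    (4,5)@(9, 11): e=[7,16,-3] → ·
  covered (4 px):
    · · · · · ·
    · · · · · ·
    · · · █ · ·
    · · · █ █ ·
    · · · · █ ·
    · · · · · ·
    · · · · · ·
T1:
  2·area = 36  (B↔C swapped to make it positive)
  edge (2, 6)→(8, 12): d=(6,6) inclusive
  edge (8, 12)→(0, 10): d=(-8,-2) inclusive
  edge (0, 10)→(2, 6): d=(2,-4) inclusive
    (0,2)@(1, 5): e=[0,42,-6] → ·  [on edge]
    (1,3)@(3, 7): e=[0,30,6] → █  [on edge]
    (2,3)@(5, 7): e=[-12,34,14] → ·
    (0,4)@(1, 9): e=[24,10,2] → █
    (2,4)@(5, 9): e=[0,18,18] → █  [on edge]
    (3,4)@(7, 9): e=[-12,22,26] → ·
    (0,5)@(1, 11): e=[36,-6,6] → ·
    (1,5)@(3, 11): e=[24,-2,14] → ·
    (2,5)@(5, 11): e=[12,2,22] → █
    (3,5)@(7, 11): e=[0,6,30] → █  [on edge]
    (4,5)@(9, 11): e=[-12,10,38] → ·
    (2,6)@(5, 13): e=[24,-14,26] → ·
    (4,6)@(9, 13): e=[0,-6,42] → ·  [on edge]
  covered (6 px):
    · · · · · ·
    · · · · · ·
    · · · · · ·
    · █ · · · ·
    █ █ █ · · ·
    · · █ █ · ·
    · · · · · ·
T2:
  2·area = 102  (B↔C swapped to make it positive)
  edge (10, 12)→(2, 9): d=(-8,-3) inclusive
  edge (2, 9)→(12, 0): d=(10,-9) inclusive
  edge (12, 0)→(10, 12): d=(-2,12) inclusive
    (5,0)@(11, 1): e=[91,1,10] → █
    (4,1)@(9, 3): e=[69,3,30] → █
    (3,2)@(7, 5): e=[47,5,50] → █
    (2,3)@(5, 7): e=[25,7,70] → █
    (5,3)@(11, 7): e=[43,61,-2] → ·
    (1,4)@(3, 9): e=[3,9,90] → █
    (5,4)@(11, 9): e=[27,81,-6] → ·
    (1,5)@(3, 11): e=[-13,29,86] → ·
    (2,5)@(5, 11): e=[-7,47,62] → ·
    (3,5)@(7, 11): e=[-1,65,38] → ·
    (4,5)@(9, 11): e=[5,83,14] → █
    (5,5)@(11, 11): e=[11,101,-10] → ·
  covered (14 px):
    · · · · · █
    · · · · █ █
    · · · █ █ █
    · · █ █ █ ·
    · █ █ █ █ ·
    · · · · █ ·
    · · · · · ·

Z-buffer (winner per pixel, '.' = empty):
  . . . . . 2
  . . . . 2 2
  . . . 2 2 2
  . 1 2 2 2 .
  1 2 2 2 2 .
  . . 1 1 2 .
  . . . . . .

Answer: 2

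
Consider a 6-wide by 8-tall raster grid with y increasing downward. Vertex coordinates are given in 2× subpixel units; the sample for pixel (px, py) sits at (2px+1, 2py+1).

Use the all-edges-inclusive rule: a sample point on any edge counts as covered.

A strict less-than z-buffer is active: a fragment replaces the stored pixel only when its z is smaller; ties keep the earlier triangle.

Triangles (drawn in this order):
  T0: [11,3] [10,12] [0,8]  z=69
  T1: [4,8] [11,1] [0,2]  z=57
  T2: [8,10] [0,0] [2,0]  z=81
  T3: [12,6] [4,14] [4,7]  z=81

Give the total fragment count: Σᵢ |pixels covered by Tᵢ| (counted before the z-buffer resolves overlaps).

T0:
  2·area = 94
  edge (11, 3)→(10, 12): d=(-1,9) inclusive
  edge (10, 12)→(0, 8): d=(-10,-4) inclusive
  edge (0, 8)→(11, 3): d=(11,-5) inclusive
    (5,1)@(11, 3): e=[0,94,0] → █  [on edge]
    (3,2)@(7, 5): e=[34,58,2] → █
    (4,2)@(9, 5): e=[16,66,12] → █
    (5,2)@(11, 5): e=[-2,74,22] → ·
    (1,3)@(3, 7): e=[68,22,4] → █
    (2,3)@(5, 7): e=[50,30,14] → █
    (5,3)@(11, 7): e=[-4,54,44] → ·
    (1,4)@(3, 9): e=[66,2,26] → █
    (5,4)@(11, 9): e=[-6,34,66] → ·
    (1,5)@(3, 11): e=[64,-18,48] → ·
    (2,5)@(5, 11): e=[46,-10,58] → ·
    (3,5)@(7, 11): e=[28,-2,68] → ·
  covered (12 px):
    · · · · · ·
    · · · · · █
    · · · █ █ ·
    · █ █ █ █ ·
    · █ █ █ █ ·
    · · · · █ ·
    · · · · · ·
    · · · · · ·
T1:
  2·area = 70  (B↔C swapped to make it positive)
  edge (4, 8)→(0, 2): d=(-4,-6) inclusive
  edge (0, 2)→(11, 1): d=(11,-1) inclusive
  edge (11, 1)→(4, 8): d=(-7,7) inclusive
    (5,0)@(11, 1): e=[70,0,0] → █  [on edge]
    (0,1)@(1, 3): e=[2,12,56] → █
    (1,1)@(3, 3): e=[14,14,42] → █
    (2,1)@(5, 3): e=[26,16,28] → █
    (3,1)@(7, 3): e=[38,18,14] → █
    (4,1)@(9, 3): e=[50,20,0] → █  [on edge]
    (5,1)@(11, 3): e=[62,22,-14] → ·
    (0,2)@(1, 5): e=[-6,34,42] → ·
    (1,2)@(3, 5): e=[6,36,28] → █
    (3,2)@(7, 5): e=[30,40,0] → █  [on edge]
    (4,2)@(9, 5): e=[42,42,-14] → ·
    (1,3)@(3, 7): e=[-2,58,14] → ·
    (2,3)@(5, 7): e=[10,60,0] → █  [on edge]
    (1,4)@(3, 9): e=[-10,80,0] → ·  [on edge]
    (0,5)@(1, 11): e=[-30,100,0] → ·  [on edge]
  covered (10 px):
    · · · · · █
    █ █ █ █ █ ·
    · █ █ █ · ·
    · · █ · · ·
    · · · · · ·
    · · · · · ·
    · · · · · ·
    · · · · · ·
T2:
  2·area = 20
  edge (8, 10)→(0, 0): d=(-8,-10) inclusive
  edge (0, 0)→(2, 0): d=(2,0) inclusive
  edge (2, 0)→(8, 10): d=(6,10) inclusive
    (0,0)@(1, 1): e=[2,2,16] → █
    (1,0)@(3, 1): e=[22,2,-4] → ·
    (0,1)@(1, 3): e=[-14,6,28] → ·
    (1,1)@(3, 3): e=[6,6,8] → █
    (2,1)@(5, 3): e=[26,6,-12] → ·
    (1,2)@(3, 5): e=[-10,10,20] → ·
    (2,2)@(5, 5): e=[10,10,0] → █  [on edge]
    (3,2)@(7, 5): e=[30,10,-20] → ·
    (2,3)@(5, 7): e=[-6,14,12] → ·
    (5,7)@(11, 15): e=[-10,30,0] → ·  [on edge]
  covered (3 px):
    █ · · · · ·
    · █ · · · ·
    · · █ · · ·
    · · · · · ·
    · · · · · ·
    · · · · · ·
    · · · · · ·
    · · · · · ·
T3:
  2·area = 56
  edge (12, 6)→(4, 14): d=(-8,8) inclusive
  edge (4, 14)→(4, 7): d=(0,-7) inclusive
  edge (4, 7)→(12, 6): d=(8,-1) inclusive
    (2,3)@(5, 7): e=[48,7,1] → █
    (3,3)@(7, 7): e=[32,21,3] → █
    (4,3)@(9, 7): e=[16,35,5] → █
    (5,3)@(11, 7): e=[0,49,7] → █  [on edge]
    (2,4)@(5, 9): e=[32,7,17] → █
    (4,4)@(9, 9): e=[0,35,21] → █  [on edge]
    (5,4)@(11, 9): e=[-16,49,23] → ·
    (2,5)@(5, 11): e=[16,7,33] → █
    (3,5)@(7, 11): e=[0,21,35] → █  [on edge]
    (4,5)@(9, 11): e=[-16,35,37] → ·
    (2,6)@(5, 13): e=[0,7,49] → █  [on edge]
    (3,6)@(7, 13): e=[-16,21,51] → ·
    (1,7)@(3, 15): e=[0,-7,63] → ·  [on edge]
  covered (10 px):
    · · · · · ·
    · · · · · ·
    · · · · · ·
    · · █ █ █ █
    · · █ █ █ ·
    · · █ █ · ·
    · · █ · · ·
    · · · · · ·

Result: 35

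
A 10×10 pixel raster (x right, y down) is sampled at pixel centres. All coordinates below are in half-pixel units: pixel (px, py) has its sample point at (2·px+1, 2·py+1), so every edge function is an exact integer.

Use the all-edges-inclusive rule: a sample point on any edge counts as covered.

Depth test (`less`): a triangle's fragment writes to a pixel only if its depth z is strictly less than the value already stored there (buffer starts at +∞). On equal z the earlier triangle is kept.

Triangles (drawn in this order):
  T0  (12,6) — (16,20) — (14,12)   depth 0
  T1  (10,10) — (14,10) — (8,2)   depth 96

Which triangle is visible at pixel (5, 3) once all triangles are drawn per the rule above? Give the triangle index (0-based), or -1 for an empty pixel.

T0:
  2·area = 4  (B↔C swapped to make it positive)
  edge (12, 6)→(14, 12): d=(2,6) inclusive
  edge (14, 12)→(16, 20): d=(2,8) inclusive
  edge (16, 20)→(12, 6): d=(-4,-14) inclusive
    (5,1)@(11, 3): e=[0,6,-2] → .  [on edge]
    (6,4)@(13, 9): e=[0,2,2] → X  [on edge]
    (7,4)@(15, 9): e=[-12,-14,30] → .
    (6,5)@(13, 11): e=[4,6,-6] → .
    (7,7)@(15, 15): e=[0,-2,6] → .  [on edge]
  covered (1 px):
    . . . . . . . . . .
    . . . . . . . . . .
    . . . . . . . . . .
    . . . . . . . . . .
    . . . . . . X . . .
    . . . . . . . . . .
    . . . . . . . . . .
    . . . . . . . . . .
    . . . . . . . . . .
    . . . . . . . . . .
T1:
  2·area = 32  (B↔C swapped to make it positive)
  edge (10, 10)→(8, 2): d=(-2,-8) inclusive
  edge (8, 2)→(14, 10): d=(6,8) inclusive
  edge (14, 10)→(10, 10): d=(-4,0) inclusive
    (4,2)@(9, 5): e=[2,10,20] → X
    (5,2)@(11, 5): e=[18,-6,20] → .
    (4,3)@(9, 7): e=[-2,22,12] → .
    (5,3)@(11, 7): e=[14,6,12] → X
    (6,3)@(13, 7): e=[30,-10,12] → .
    (5,4)@(11, 9): e=[10,18,4] → X
    (6,4)@(13, 9): e=[26,2,4] → X
    (7,4)@(15, 9): e=[42,-14,4] → .
    (5,5)@(11, 11): e=[6,30,-4] → .
    (6,5)@(13, 11): e=[22,14,-4] → .
  covered (4 px):
    . . . . . . . . . .
    . . . . . . . . . .
    . . . . X . . . . .
    . . . . . X . . . .
    . . . . . X X . . .
    . . . . . . . . . .
    . . . . . . . . . .
    . . . . . . . . . .
    . . . . . . . . . .
    . . . . . . . . . .

Z-buffer (winner per pixel, '.' = empty):
  . . . . . . . . . .
  . . . . . . . . . .
  . . . . 1 . . . . .
  . . . . . 1 . . . .
  . . . . . 1 0 . . .
  . . . . . . . . . .
  . . . . . . . . . .
  . . . . . . . . . .
  . . . . . . . . . .
  . . . . . . . . . .

Result: 1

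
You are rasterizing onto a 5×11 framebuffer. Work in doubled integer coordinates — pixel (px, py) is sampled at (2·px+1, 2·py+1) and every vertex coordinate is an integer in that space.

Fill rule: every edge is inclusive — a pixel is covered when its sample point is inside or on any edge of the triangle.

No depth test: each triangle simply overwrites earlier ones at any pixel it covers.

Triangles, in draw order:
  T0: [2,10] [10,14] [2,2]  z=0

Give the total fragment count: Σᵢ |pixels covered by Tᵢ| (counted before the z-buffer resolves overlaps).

T0:
  2·area = 64  (B↔C swapped to make it positive)
  edge (2, 10)→(2, 2): d=(0,-8) inclusive
  edge (2, 2)→(10, 14): d=(8,12) inclusive
  edge (10, 14)→(2, 10): d=(-8,-4) inclusive
    (1,2)@(3, 5): e=[8,12,44] → #
    (2,2)@(5, 5): e=[24,-12,52] → ·
    (1,3)@(3, 7): e=[8,28,28] → #
    (2,3)@(5, 7): e=[24,4,36] → #
    (3,3)@(7, 7): e=[40,-20,44] → ·
    (1,4)@(3, 9): e=[8,44,12] → #
    (3,4)@(7, 9): e=[40,-4,28] → ·
    (1,5)@(3, 11): e=[8,60,-4] → ·
    (2,5)@(5, 11): e=[24,36,4] → #
    (3,5)@(7, 11): e=[40,12,12] → #
    (4,5)@(9, 11): e=[56,-12,20] → ·
    (2,6)@(5, 13): e=[24,52,-12] → ·
  covered (8 px):
    · · · · ·
    · · · · ·
    · # · · ·
    · # # · ·
    · # # · ·
    · · # # ·
    · · · · #
    · · · · ·
    · · · · ·
    · · · · ·
    · · · · ·

Final: 8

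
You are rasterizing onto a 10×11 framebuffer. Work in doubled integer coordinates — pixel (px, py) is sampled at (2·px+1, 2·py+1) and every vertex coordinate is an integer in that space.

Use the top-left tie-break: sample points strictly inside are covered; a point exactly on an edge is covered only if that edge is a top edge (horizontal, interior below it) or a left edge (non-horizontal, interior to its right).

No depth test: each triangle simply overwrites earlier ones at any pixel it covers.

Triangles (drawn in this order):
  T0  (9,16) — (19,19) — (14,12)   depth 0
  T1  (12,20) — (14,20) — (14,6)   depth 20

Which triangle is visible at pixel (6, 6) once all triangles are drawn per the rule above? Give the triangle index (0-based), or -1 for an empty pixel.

T0:
  2·area = 55  (B↔C swapped to make it positive)
  edge (9, 16)→(14, 12): d=(5,-4) top-left  bias=+0
  edge (14, 12)→(19, 19): d=(5,7) right/bottom  bias=-1
  edge (19, 19)→(9, 16): d=(-10,-3) top-left  bias=+0
    (4,2)@(9, 5): e=[-55,0,110] → .  [on edge]
    (6,6)@(13, 13): e=[1,12,42] → X
    (7,6)@(15, 13): e=[9,-2,48] → .
    (5,7)@(11, 15): e=[3,36,16] → X
    (7,7)@(15, 15): e=[19,8,28] → X
    (8,7)@(17, 15): e=[27,-6,34] → .
    (5,8)@(11, 17): e=[13,46,-4] → .
    (6,8)@(13, 17): e=[21,32,2] → X
    (8,8)@(17, 17): e=[37,4,14] → X
    (9,8)@(19, 17): e=[45,-10,20] → .
    (6,9)@(13, 19): e=[31,42,-18] → .
    (7,9)@(15, 19): e=[39,28,-12] → .
    (9,9)@(19, 19): e=[55,0,0] → .  [on edge]
  covered (7 px):
    . . . . . . . . . .
    . . . . . . . . . .
    . . . . . . . . . .
    . . . . . . . . . .
    . . . . . . . . . .
    . . . . . . . . . .
    . . . . . . X . . .
    . . . . . X X X . .
    . . . . . . X X X .
    . . . . . . . . . .
    . . . . . . . . . .
T1:
  2·area = 28  (B↔C swapped to make it positive)
  edge (12, 20)→(14, 6): d=(2,-14) top-left  bias=+0
  edge (14, 6)→(14, 20): d=(0,14) right/bottom  bias=-1
  edge (14, 20)→(12, 20): d=(-2,0) right/bottom  bias=-1
    (6,6)@(13, 13): e=[0,14,14] → X  [on edge]
    (7,6)@(15, 13): e=[28,-14,14] → .
    (6,7)@(13, 15): e=[4,14,10] → X
    (7,7)@(15, 15): e=[32,-14,10] → .
    (6,8)@(13, 17): e=[8,14,6] → X
    (7,8)@(15, 17): e=[36,-14,6] → .
    (6,9)@(13, 19): e=[12,14,2] → X
    (7,9)@(15, 19): e=[40,-14,2] → .
    (6,10)@(13, 21): e=[16,14,-2] → .
  covered (4 px):
    . . . . . . . . . .
    . . . . . . . . . .
    . . . . . . . . . .
    . . . . . . . . . .
    . . . . . . . . . .
    . . . . . . . . . .
    . . . . . . X . . .
    . . . . . . X . . .
    . . . . . . X . . .
    . . . . . . X . . .
    . . . . . . . . . .

Z-buffer (winner per pixel, '.' = empty):
  . . . . . . . . . .
  . . . . . . . . . .
  . . . . . . . . . .
  . . . . . . . . . .
  . . . . . . . . . .
  . . . . . . . . . .
  . . . . . . 1 . . .
  . . . . . 0 1 0 . .
  . . . . . . 1 0 0 .
  . . . . . . 1 . . .
  . . . . . . . . . .

Answer: 1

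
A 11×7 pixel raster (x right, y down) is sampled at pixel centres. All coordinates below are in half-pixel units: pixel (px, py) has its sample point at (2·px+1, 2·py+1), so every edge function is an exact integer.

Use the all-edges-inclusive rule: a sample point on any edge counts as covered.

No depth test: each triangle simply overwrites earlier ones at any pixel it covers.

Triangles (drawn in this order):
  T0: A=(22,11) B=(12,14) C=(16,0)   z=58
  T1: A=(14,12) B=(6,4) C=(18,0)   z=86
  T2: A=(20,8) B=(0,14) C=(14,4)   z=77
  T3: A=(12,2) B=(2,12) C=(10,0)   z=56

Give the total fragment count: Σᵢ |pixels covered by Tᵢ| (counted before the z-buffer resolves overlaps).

T0:
  2·area = 128
  edge (22, 11)→(12, 14): d=(-10,3) inclusive
  edge (12, 14)→(16, 0): d=(4,-14) inclusive
  edge (16, 0)→(22, 11): d=(6,11) inclusive
    (8,1)@(17, 3): e=[95,26,7] → █
    (9,1)@(19, 3): e=[89,54,-15] → ·
    (7,2)@(15, 5): e=[81,6,41] → █
    (9,2)@(19, 5): e=[69,62,-3] → ·
    (7,3)@(15, 7): e=[61,14,53] → █
    (9,3)@(19, 7): e=[49,70,9] → █
    (10,3)@(21, 7): e=[43,98,-13] → ·
    (7,4)@(15, 9): e=[41,22,65] → █
    (10,4)@(21, 9): e=[23,106,-1] → ·
    (6,5)@(13, 11): e=[27,2,99] → █
    (10,5)@(21, 11): e=[3,114,11] → █
    (6,6)@(13, 13): e=[7,10,111] → █
  covered (16 px):
    · · · · · · · · · · ·
    · · · · · · · · █ · ·
    · · · · · · · █ █ · ·
    · · · · · · · █ █ █ ·
    · · · · · · · █ █ █ ·
    · · · · · · █ █ █ █ █
    · · · · · · █ █ · · ·
T1:
  2·area = 128
  edge (14, 12)→(6, 4): d=(-8,-8) inclusive
  edge (6, 4)→(18, 0): d=(12,-4) inclusive
  edge (18, 0)→(14, 12): d=(-4,12) inclusive
    (1,0)@(3, 1): e=[0,-48,176] → ·  [on edge]
    (7,0)@(15, 1): e=[96,0,32] → █  [on edge]
    (8,0)@(17, 1): e=[112,8,8] → █
    (9,0)@(19, 1): e=[128,16,-16] → ·
    (2,1)@(5, 3): e=[0,-16,144] → ·  [on edge]
    (4,1)@(9, 3): e=[32,0,96] → █  [on edge]
    (5,1)@(11, 3): e=[48,8,72] → █
    (6,1)@(13, 3): e=[64,16,48] → █
    (8,1)@(17, 3): e=[96,32,0] → █  [on edge]
    (9,1)@(19, 3): e=[112,40,-24] → ·
    (1,2)@(3, 5): e=[-32,0,160] → ·  [on edge]
    (3,2)@(7, 5): e=[0,16,112] → █  [on edge]
    (4,3)@(9, 7): e=[0,48,80] → █  [on edge]
    (5,4)@(11, 9): e=[0,80,48] → █  [on edge]
    (7,4)@(15, 9): e=[32,96,0] → █  [on edge]
    (6,5)@(13, 11): e=[0,112,16] → █  [on edge]
    (7,6)@(15, 13): e=[0,144,-16] → ·  [on edge]
  covered (20 px):
    · · · · · · · █ █ · ·
    · · · · █ █ █ █ █ · ·
    · · · █ █ █ █ █ · · ·
    · · · · █ █ █ █ · · ·
    · · · · · █ █ █ · · ·
    · · · · · · █ · · · ·
    · · · · · · · · · · ·
T2:
  2·area = 116
  edge (20, 8)→(0, 14): d=(-20,6) inclusive
  edge (0, 14)→(14, 4): d=(14,-10) inclusive
  edge (14, 4)→(20, 8): d=(6,4) inclusive
    (6,2)@(13, 5): e=[102,4,10] → █
    (7,2)@(15, 5): e=[90,24,2] → █
    (8,2)@(17, 5): e=[78,44,-6] → ·
    (5,3)@(11, 7): e=[74,12,30] → █
    (8,3)@(17, 7): e=[38,72,6] → █
    (9,3)@(19, 7): e=[26,92,-2] → ·
    (3,4)@(7, 9): e=[58,0,58] → █  [on edge]
    (4,4)@(9, 9): e=[46,20,50] → █
    (8,4)@(17, 9): e=[-2,100,18] → ·
    (2,5)@(5, 11): e=[30,8,78] → █
    (5,5)@(11, 11): e=[-6,68,54] → ·
    (6,5)@(13, 11): e=[-18,88,46] → ·
  covered (15 px):
    · · · · · · · · · · ·
    · · · · · · · · · · ·
    · · · · · · █ █ · · ·
    · · · · · █ █ █ █ · ·
    · · · █ █ █ █ █ · · ·
    · · █ █ █ · · · · · ·
    · █ · · · · · · · · ·
T3:
  2·area = 40
  edge (12, 2)→(2, 12): d=(-10,10) inclusive
  edge (2, 12)→(10, 0): d=(8,-12) inclusive
  edge (10, 0)→(12, 2): d=(2,2) inclusive
    (5,0)@(11, 1): e=[20,20,0] → █  [on edge]
    (6,0)@(13, 1): e=[0,44,-4] → ·  [on edge]
    (4,1)@(9, 3): e=[20,12,8] → █
    (5,1)@(11, 3): e=[0,36,4] → █  [on edge]
    (6,1)@(13, 3): e=[-20,60,0] → ·  [on edge]
    (3,2)@(7, 5): e=[20,4,16] → █
    (4,2)@(9, 5): e=[0,28,12] → █  [on edge]
    (5,2)@(11, 5): e=[-20,52,8] → ·
    (7,2)@(15, 5): e=[-60,100,0] → ·  [on edge]
    (3,3)@(7, 7): e=[0,20,20] → █  [on edge]
    (4,3)@(9, 7): e=[-20,44,16] → ·
    (8,3)@(17, 7): e=[-100,140,0] → ·  [on edge]
    (2,4)@(5, 9): e=[0,12,28] → █  [on edge]
    (9,4)@(19, 9): e=[-140,180,0] → ·  [on edge]
    (1,5)@(3, 11): e=[0,4,36] → █  [on edge]
    (10,5)@(21, 11): e=[-180,220,0] → ·  [on edge]
    (0,6)@(1, 13): e=[0,-4,44] → ·  [on edge]
  covered (8 px):
    · · · · · █ · · · · ·
    · · · · █ █ · · · · ·
    · · · █ █ · · · · · ·
    · · · █ · · · · · · ·
    · · █ · · · · · · · ·
    · █ · · · · · · · · ·
    · · · · · · · · · · ·

Final: 59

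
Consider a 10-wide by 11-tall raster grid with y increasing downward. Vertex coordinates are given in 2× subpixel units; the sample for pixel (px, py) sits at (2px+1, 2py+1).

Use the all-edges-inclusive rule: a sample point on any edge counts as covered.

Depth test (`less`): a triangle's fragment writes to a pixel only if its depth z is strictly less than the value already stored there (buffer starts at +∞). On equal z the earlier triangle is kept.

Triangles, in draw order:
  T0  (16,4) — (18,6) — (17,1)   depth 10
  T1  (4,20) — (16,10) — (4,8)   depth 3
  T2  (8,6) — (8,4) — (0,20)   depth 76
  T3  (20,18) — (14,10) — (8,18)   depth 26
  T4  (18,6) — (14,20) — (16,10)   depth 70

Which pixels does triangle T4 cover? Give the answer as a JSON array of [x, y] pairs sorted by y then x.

T0:
  2·area = 8  (B↔C swapped to make it positive)
  edge (16, 4)→(17, 1): d=(1,-3) inclusive
  edge (17, 1)→(18, 6): d=(1,5) inclusive
  edge (18, 6)→(16, 4): d=(-2,-2) inclusive
    (6,0)@(13, 1): e=[-12,20,0] → ·  [on edge]
    (8,0)@(17, 1): e=[0,0,8] → #  [on edge]
    (9,0)@(19, 1): e=[6,-10,12] → ·
    (7,1)@(15, 3): e=[-4,12,0] → ·  [on edge]
    (8,1)@(17, 3): e=[2,2,4] → #
    (9,1)@(19, 3): e=[8,-8,8] → ·
    (8,2)@(17, 5): e=[4,4,0] → #  [on edge]
    (9,2)@(19, 5): e=[10,-6,4] → ·
    (7,3)@(15, 7): e=[0,16,-8] → ·  [on edge]
    (8,3)@(17, 7): e=[6,6,-4] → ·
    (9,3)@(19, 7): e=[12,-4,0] → ·  [on edge]
    (9,5)@(19, 11): e=[16,0,-8] → ·  [on edge]
    (6,6)@(13, 13): e=[0,32,-24] → ·  [on edge]
    (5,9)@(11, 19): e=[0,48,-40] → ·  [on edge]
  covered (3 px):
    · · · · · · · · # ·
    · · · · · · · · # ·
    · · · · · · · · # ·
    · · · · · · · · · ·
    · · · · · · · · · ·
    · · · · · · · · · ·
    · · · · · · · · · ·
    · · · · · · · · · ·
    · · · · · · · · · ·
    · · · · · · · · · ·
    · · · · · · · · · ·
T1:
  2·area = 144  (B↔C swapped to make it positive)
  edge (4, 20)→(4, 8): d=(0,-12) inclusive
  edge (4, 8)→(16, 10): d=(12,2) inclusive
  edge (16, 10)→(4, 20): d=(-12,10) inclusive
    (2,4)@(5, 9): e=[12,10,122] → #
    (3,4)@(7, 9): e=[36,6,102] → #
    (4,4)@(9, 9): e=[60,2,82] → #
    (5,4)@(11, 9): e=[84,-2,62] → ·
    (2,5)@(5, 11): e=[12,34,98] → #
    (5,5)@(11, 11): e=[84,22,38] → #
    (6,5)@(13, 11): e=[108,18,18] → #
    (7,5)@(15, 11): e=[132,14,-2] → ·
    (2,6)@(5, 13): e=[12,58,74] → #
    (6,6)@(13, 13): e=[108,42,-6] → ·
    (2,7)@(5, 15): e=[12,82,50] → #
    (5,7)@(11, 15): e=[84,70,-10] → ·
  covered (18 px):
    · · · · · · · · · ·
    · · · · · · · · · ·
    · · · · · · · · · ·
    · · · · · · · · · ·
    · · # # # · · · · ·
    · · # # # # # · · ·
    · · # # # # · · · ·
    · · # # # · · · · ·
    · · # # · · · · · ·
    · · # · · · · · · ·
    · · · · · · · · · ·
T2:
  2·area = 16  (B↔C swapped to make it positive)
  edge (8, 6)→(0, 20): d=(-8,14) inclusive
  edge (0, 20)→(8, 4): d=(8,-16) inclusive
  edge (8, 4)→(8, 6): d=(0,2) inclusive
    (3,3)@(7, 7): e=[6,8,2] → #
    (4,3)@(9, 7): e=[-22,40,-2] → ·
    (3,4)@(7, 9): e=[-10,24,2] → ·
    (2,5)@(5, 11): e=[2,8,6] → #
    (3,5)@(7, 11): e=[-26,40,2] → ·
    (2,6)@(5, 13): e=[-14,24,6] → ·
  covered (2 px):
    · · · · · · · · · ·
    · · · · · · · · · ·
    · · · · · · · · · ·
    · · · # · · · · · ·
    · · · · · · · · · ·
    · · # · · · · · · ·
    · · · · · · · · · ·
    · · · · · · · · · ·
    · · · · · · · · · ·
    · · · · · · · · · ·
    · · · · · · · · · ·
T3:
  2·area = 96  (B↔C swapped to make it positive)
  edge (20, 18)→(8, 18): d=(-12,0) inclusive
  edge (8, 18)→(14, 10): d=(6,-8) inclusive
  edge (14, 10)→(20, 18): d=(6,8) inclusive
    (6,6)@(13, 13): e=[60,10,26] → #
    (7,6)@(15, 13): e=[60,26,10] → #
    (8,6)@(17, 13): e=[60,42,-6] → ·
    (5,7)@(11, 15): e=[36,6,54] → #
    (8,7)@(17, 15): e=[36,54,6] → #
    (9,7)@(19, 15): e=[36,70,-10] → ·
    (4,8)@(9, 17): e=[12,2,82] → #
    (9,8)@(19, 17): e=[12,82,2] → #
    (4,9)@(9, 19): e=[-12,14,94] → ·
    (5,9)@(11, 19): e=[-12,30,78] → ·
    (6,9)@(13, 19): e=[-12,46,62] → ·
    (7,9)@(15, 19): e=[-12,62,46] → ·
  covered (12 px):
    · · · · · · · · · ·
    · · · · · · · · · ·
    · · · · · · · · · ·
    · · · · · · · · · ·
    · · · · · · · · · ·
    · · · · · · · · · ·
    · · · · · · # # · ·
    · · · · · # # # # ·
    · · · · # # # # # #
    · · · · · · · · · ·
    · · · · · · · · · ·
T4:
  2·area = 12
  edge (18, 6)→(14, 20): d=(-4,14) inclusive
  edge (14, 20)→(16, 10): d=(2,-10) inclusive
  edge (16, 10)→(18, 6): d=(2,-4) inclusive
    (8,2)@(17, 5): e=[18,0,-6] → ·  [on edge]
    (8,4)@(17, 9): e=[2,8,2] → #
    (9,4)@(19, 9): e=[-26,28,10] → ·
    (8,5)@(17, 11): e=[-6,12,6] → ·
    (7,7)@(15, 15): e=[6,0,6] → #  [on edge]
    (8,7)@(17, 15): e=[-22,20,14] → ·
    (7,8)@(15, 17): e=[-2,4,10] → ·
  covered (2 px):
    · · · · · · · · · ·
    · · · · · · · · · ·
    · · · · · · · · · ·
    · · · · · · · · · ·
    · · · · · · · · # ·
    · · · · · · · · · ·
    · · · · · · · · · ·
    · · · · · · · # · ·
    · · · · · · · · · ·
    · · · · · · · · · ·
    · · · · · · · · · ·

Result: [[8,4],[7,7]]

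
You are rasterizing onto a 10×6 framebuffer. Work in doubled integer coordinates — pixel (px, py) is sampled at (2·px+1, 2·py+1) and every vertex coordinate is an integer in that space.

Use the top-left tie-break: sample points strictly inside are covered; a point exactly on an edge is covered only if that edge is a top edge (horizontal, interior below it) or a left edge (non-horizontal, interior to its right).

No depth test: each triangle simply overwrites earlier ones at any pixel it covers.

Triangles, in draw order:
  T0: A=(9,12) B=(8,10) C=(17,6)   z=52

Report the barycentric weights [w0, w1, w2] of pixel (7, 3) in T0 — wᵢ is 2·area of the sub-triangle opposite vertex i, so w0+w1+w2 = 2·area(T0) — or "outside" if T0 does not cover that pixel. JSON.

T0:
  2·area = 22
  edge (9, 12)→(8, 10): d=(-1,-2) top-left  bias=+0
  edge (8, 10)→(17, 6): d=(9,-4) top-left  bias=+0
  edge (17, 6)→(9, 12): d=(-8,6) right/bottom  bias=-1
    (7,3)@(15, 7): e=[17,1,4] → X
    (8,3)@(17, 7): e=[21,9,-8] → .
    (5,4)@(11, 9): e=[7,3,12] → X
    (6,4)@(13, 9): e=[11,11,0] → .  [on edge]
    (7,4)@(15, 9): e=[15,19,-12] → .
    (4,5)@(9, 11): e=[1,13,8] → X
    (5,5)@(11, 11): e=[5,21,-4] → .
  covered (3 px):
    . . . . . . . . . .
    . . . . . . . . . .
    . . . . . . . . . .
    . . . . . . . X . .
    . . . . . X . . . .
    . . . . X . . . . .

Result: [1,4,17]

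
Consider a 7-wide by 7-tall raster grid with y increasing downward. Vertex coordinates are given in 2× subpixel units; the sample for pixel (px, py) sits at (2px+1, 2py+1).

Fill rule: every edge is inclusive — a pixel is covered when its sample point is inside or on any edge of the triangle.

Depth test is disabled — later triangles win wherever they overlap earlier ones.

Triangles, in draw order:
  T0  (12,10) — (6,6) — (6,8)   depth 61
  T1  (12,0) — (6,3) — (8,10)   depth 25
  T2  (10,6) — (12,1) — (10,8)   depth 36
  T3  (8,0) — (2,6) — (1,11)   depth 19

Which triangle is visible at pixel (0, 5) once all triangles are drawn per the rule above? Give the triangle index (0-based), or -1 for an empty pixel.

T0:
  2·area = 12  (B↔C swapped to make it positive)
  edge (12, 10)→(6, 8): d=(-6,-2) inclusive
  edge (6, 8)→(6, 6): d=(0,-2) inclusive
  edge (6, 6)→(12, 10): d=(6,4) inclusive
    (1,3)@(3, 7): e=[0,-6,18] → ·  [on edge]
    (3,3)@(7, 7): e=[8,2,2] → #
    (4,3)@(9, 7): e=[12,6,-6] → ·
    (3,4)@(7, 9): e=[-4,2,14] → ·
    (4,4)@(9, 9): e=[0,6,6] → #  [on edge]
    (5,4)@(11, 9): e=[4,10,-2] → ·
    (4,5)@(9, 11): e=[-12,6,18] → ·
  covered (2 px):
    · · · · · · ·
    · · · · · · ·
    · · · · · · ·
    · · · # · · ·
    · · · · # · ·
    · · · · · · ·
    · · · · · · ·
T1:
  2·area = 48  (B↔C swapped to make it positive)
  edge (12, 0)→(8, 10): d=(-4,10) inclusive
  edge (8, 10)→(6, 3): d=(-2,-7) inclusive
  edge (6, 3)→(12, 0): d=(6,-3) inclusive
    (5,0)@(11, 1): e=[6,39,3] → #
    (6,0)@(13, 1): e=[-14,53,9] → ·
    (3,1)@(7, 3): e=[38,7,3] → #
    (4,1)@(9, 3): e=[18,21,9] → #
    (5,1)@(11, 3): e=[-2,35,15] → ·
    (3,2)@(7, 5): e=[30,3,15] → #
    (5,2)@(11, 5): e=[-10,31,27] → ·
    (3,3)@(7, 7): e=[22,-1,27] → ·
    (4,3)@(9, 7): e=[2,13,33] → #
    (5,3)@(11, 7): e=[-18,27,39] → ·
    (4,4)@(9, 9): e=[-6,9,45] → ·
  covered (6 px):
    · · · · · # ·
    · · · # # · ·
    · · · # # · ·
    · · · · # · ·
    · · · · · · ·
    · · · · · · ·
    · · · · · · ·
T2:
  2·area = 4
  edge (10, 6)→(12, 1): d=(2,-5) inclusive
  edge (12, 1)→(10, 8): d=(-2,7) inclusive
  edge (10, 8)→(10, 6): d=(0,-2) inclusive
  covered (0 px):
    · · · · · · ·
    · · · · · · ·
    · · · · · · ·
    · · · · · · ·
    · · · · · · ·
    · · · · · · ·
    · · · · · · ·
T3:
  2·area = 24  (B↔C swapped to make it positive)
  edge (8, 0)→(1, 11): d=(-7,11) inclusive
  edge (1, 11)→(2, 6): d=(1,-5) inclusive
  edge (2, 6)→(8, 0): d=(6,-6) inclusive
    (1,0)@(3, 1): e=[48,0,-24] → ·  [on edge]
    (3,0)@(7, 1): e=[4,20,0] → #  [on edge]
    (4,0)@(9, 1): e=[-18,30,12] → ·
    (2,1)@(5, 3): e=[12,12,0] → #  [on edge]
    (3,1)@(7, 3): e=[-10,22,12] → ·
    (1,2)@(3, 5): e=[20,4,0] → #  [on edge]
    (2,2)@(5, 5): e=[-2,14,12] → ·
    (0,3)@(1, 7): e=[28,-4,0] → ·  [on edge]
    (1,3)@(3, 7): e=[6,6,12] → #
    (2,3)@(5, 7): e=[-16,16,24] → ·
    (1,4)@(3, 9): e=[-8,8,24] → ·
    (0,5)@(1, 11): e=[0,0,24] → #  [on edge]
  covered (5 px):
    · · · # · · ·
    · · # · · · ·
    · # · · · · ·
    · # · · · · ·
    · · · · · · ·
    # · · · · · ·
    · · · · · · ·

Z-buffer (winner per pixel, '.' = empty):
  . . . 3 . 1 .
  . . 3 1 1 . .
  . 3 . 1 1 . .
  . 3 . 0 1 . .
  . . . . 0 . .
  3 . . . . . .
  . . . . . . .

Final: 3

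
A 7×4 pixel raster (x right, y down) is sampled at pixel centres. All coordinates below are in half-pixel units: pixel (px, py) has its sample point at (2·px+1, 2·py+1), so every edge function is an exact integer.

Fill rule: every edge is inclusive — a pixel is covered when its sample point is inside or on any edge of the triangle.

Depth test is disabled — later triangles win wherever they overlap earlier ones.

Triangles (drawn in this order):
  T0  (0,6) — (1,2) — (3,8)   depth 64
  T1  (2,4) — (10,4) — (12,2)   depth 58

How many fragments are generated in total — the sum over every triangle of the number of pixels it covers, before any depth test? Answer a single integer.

T0:
  2·area = 14
  edge (0, 6)→(1, 2): d=(1,-4) inclusive
  edge (1, 2)→(3, 8): d=(2,6) inclusive
  edge (3, 8)→(0, 6): d=(-3,-2) inclusive
    (0,1)@(1, 3): e=[1,2,11] → █
    (1,1)@(3, 3): e=[9,-10,15] → ·
    (0,2)@(1, 5): e=[3,6,5] → █
    (1,2)@(3, 5): e=[11,-6,9] → ·
    (0,3)@(1, 7): e=[5,10,-1] → ·
  covered (2 px):
    · · · · · · ·
    █ · · · · · ·
    █ · · · · · ·
    · · · · · · ·
T1:
  2·area = 16  (B↔C swapped to make it positive)
  edge (2, 4)→(12, 2): d=(10,-2) inclusive
  edge (12, 2)→(10, 4): d=(-2,2) inclusive
  edge (10, 4)→(2, 4): d=(-8,0) inclusive
    (6,0)@(13, 1): e=[-8,0,24] → ·  [on edge]
    (3,1)@(7, 3): e=[0,8,8] → █  [on edge]
    (4,1)@(9, 3): e=[4,4,8] → █
    (5,1)@(11, 3): e=[8,0,8] → █  [on edge]
    (6,1)@(13, 3): e=[12,-4,8] → ·
    (3,2)@(7, 5): e=[20,4,-8] → ·
    (4,2)@(9, 5): e=[24,0,-8] → ·  [on edge]
    (5,2)@(11, 5): e=[28,-4,-8] → ·
    (3,3)@(7, 7): e=[40,0,-24] → ·  [on edge]
  covered (3 px):
    · · · · · · ·
    · · · █ █ █ ·
    · · · · · · ·
    · · · · · · ·

Answer: 5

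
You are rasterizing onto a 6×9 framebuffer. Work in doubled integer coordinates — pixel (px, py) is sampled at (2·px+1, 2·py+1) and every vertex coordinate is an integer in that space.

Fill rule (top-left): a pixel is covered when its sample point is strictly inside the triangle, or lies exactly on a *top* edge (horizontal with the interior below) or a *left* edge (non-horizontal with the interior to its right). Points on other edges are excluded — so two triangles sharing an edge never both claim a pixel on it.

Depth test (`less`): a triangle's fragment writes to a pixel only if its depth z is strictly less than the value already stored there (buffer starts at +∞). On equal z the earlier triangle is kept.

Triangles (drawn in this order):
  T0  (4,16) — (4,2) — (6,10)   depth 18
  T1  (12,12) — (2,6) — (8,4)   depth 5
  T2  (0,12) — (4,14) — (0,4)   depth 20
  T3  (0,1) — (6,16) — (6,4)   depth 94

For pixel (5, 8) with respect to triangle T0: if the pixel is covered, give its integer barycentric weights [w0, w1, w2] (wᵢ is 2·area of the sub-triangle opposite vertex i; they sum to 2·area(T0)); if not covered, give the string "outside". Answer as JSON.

T0:
  2·area = 28
  edge (4, 16)→(4, 2): d=(0,-14) top-left  bias=+0
  edge (4, 2)→(6, 10): d=(2,8) right/bottom  bias=-1
  edge (6, 10)→(4, 16): d=(-2,6) right/bottom  bias=-1
    (4,0)@(9, 1): e=[70,-42,0] → .  [on edge]
    (2,3)@(5, 7): e=[14,2,12] → X
    (3,3)@(7, 7): e=[42,-14,0] → .  [on edge]
    (2,4)@(5, 9): e=[14,6,8] → X
    (3,4)@(7, 9): e=[42,-10,-4] → .
    (2,5)@(5, 11): e=[14,10,4] → X
    (3,5)@(7, 11): e=[42,-6,-8] → .
    (2,6)@(5, 13): e=[14,14,0] → .  [on edge]
  covered (3 px):
    . . . . . .
    . . . . . .
    . . . . . .
    . . X . . .
    . . X . . .
    . . X . . .
    . . . . . .
    . . . . . .
    . . . . . .
T1:
  2·area = 56
  edge (12, 12)→(2, 6): d=(-10,-6) top-left  bias=+0
  edge (2, 6)→(8, 4): d=(6,-2) top-left  bias=+0
  edge (8, 4)→(12, 12): d=(4,8) right/bottom  bias=-1
    (5,1)@(11, 3): e=[84,0,-28] → .  [on edge]
    (2,2)@(5, 5): e=[28,0,28] → X  [on edge]
    (3,2)@(7, 5): e=[40,4,12] → X
    (4,2)@(9, 5): e=[52,8,-4] → .
    (2,3)@(5, 7): e=[8,12,36] → X
    (4,3)@(9, 7): e=[32,20,4] → X
    (5,3)@(11, 7): e=[44,24,-12] → .
    (2,4)@(5, 9): e=[-12,24,44] → .
    (3,4)@(7, 9): e=[0,28,28] → X  [on edge]
    (5,4)@(11, 9): e=[24,36,-4] → .
    (3,5)@(7, 11): e=[-20,40,36] → .
    (4,5)@(9, 11): e=[-8,44,20] → .
  covered (8 px):
    . . . . . .
    . . . . . .
    . . X X . .
    . . X X X .
    . . . X X .
    . . . . . X
    . . . . . .
    . . . . . .
    . . . . . .
T2:
  2·area = 32  (B↔C swapped to make it positive)
  edge (0, 12)→(0, 4): d=(0,-8) top-left  bias=+0
  edge (0, 4)→(4, 14): d=(4,10) right/bottom  bias=-1
  edge (4, 14)→(0, 12): d=(-4,-2) top-left  bias=+0
    (0,3)@(1, 7): e=[8,2,22] → X
    (1,3)@(3, 7): e=[24,-18,26] → .
    (0,4)@(1, 9): e=[8,10,14] → X
    (1,4)@(3, 9): e=[24,-10,18] → .
    (0,5)@(1, 11): e=[8,18,6] → X
    (1,5)@(3, 11): e=[24,-2,10] → .
    (0,6)@(1, 13): e=[8,26,-2] → .
    (1,6)@(3, 13): e=[24,6,2] → X
    (2,6)@(5, 13): e=[40,-14,6] → .
    (1,7)@(3, 15): e=[24,14,-6] → .
  covered (4 px):
    . . . . . .
    . . . . . .
    . . . . . .
    X . . . . .
    X . . . . .
    X . . . . .
    . X . . . .
    . . . . . .
    . . . . . .
T3:
  2·area = 72  (B↔C swapped to make it positive)
  edge (0, 1)→(6, 4): d=(6,3) right/bottom  bias=-1
  edge (6, 4)→(6, 16): d=(0,12) right/bottom  bias=-1
  edge (6, 16)→(0, 1): d=(-6,-15) top-left  bias=+0
    (0,1)@(1, 3): e=[9,60,3] → X
    (1,1)@(3, 3): e=[3,36,33] → X
    (2,1)@(5, 3): e=[-3,12,63] → .
    (0,2)@(1, 5): e=[21,60,-9] → .
    (1,2)@(3, 5): e=[15,36,21] → X
    (2,2)@(5, 5): e=[9,12,51] → X
    (3,2)@(7, 5): e=[3,-12,81] → .
    (1,3)@(3, 7): e=[27,36,9] → X
    (3,3)@(7, 7): e=[15,-12,69] → .
    (1,4)@(3, 9): e=[39,36,-3] → .
    (2,4)@(5, 9): e=[33,12,27] → X
    (3,4)@(7, 9): e=[27,-12,57] → .
  covered (9 px):
    . . . . . .
    X X . . . .
    . X X . . .
    . X X . . .
    . . X . . .
    . . X . . .
    . . X . . .
    . . . . . .
    . . . . . .

Answer: "outside"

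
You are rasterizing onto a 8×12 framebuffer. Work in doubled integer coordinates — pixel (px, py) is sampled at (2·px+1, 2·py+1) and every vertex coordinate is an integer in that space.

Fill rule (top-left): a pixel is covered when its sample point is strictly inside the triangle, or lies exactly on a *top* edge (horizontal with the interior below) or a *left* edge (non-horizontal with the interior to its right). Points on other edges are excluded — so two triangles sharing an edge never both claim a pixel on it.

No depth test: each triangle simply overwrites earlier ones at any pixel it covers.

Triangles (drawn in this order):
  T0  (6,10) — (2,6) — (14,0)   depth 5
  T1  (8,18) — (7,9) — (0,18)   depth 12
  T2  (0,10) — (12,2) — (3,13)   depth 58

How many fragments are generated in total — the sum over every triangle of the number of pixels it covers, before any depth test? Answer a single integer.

T0:
  2·area = 72
  edge (6, 10)→(2, 6): d=(-4,-4) top-left  bias=+0
  edge (2, 6)→(14, 0): d=(12,-6) top-left  bias=+0
  edge (14, 0)→(6, 10): d=(-8,10) right/bottom  bias=-1
    (6,0)@(13, 1): e=[64,6,2] → X
    (7,0)@(15, 1): e=[72,18,-18] → .
    (4,1)@(9, 3): e=[40,6,26] → X
    (5,1)@(11, 3): e=[48,18,6] → X
    (6,1)@(13, 3): e=[56,30,-14] → .
    (0,2)@(1, 5): e=[0,-18,90] → .  [on edge]
    (2,2)@(5, 5): e=[16,6,50] → X
    (3,2)@(7, 5): e=[24,18,30] → X
    (5,2)@(11, 5): e=[40,42,-10] → .
    (1,3)@(3, 7): e=[0,18,54] → X  [on edge]
    (4,3)@(9, 7): e=[24,54,-6] → .
    (1,4)@(3, 9): e=[-8,42,38] → .
    (2,4)@(5, 9): e=[0,54,18] → X  [on edge]
    (3,5)@(7, 11): e=[0,90,-18] → .  [on edge]
    (4,6)@(9, 13): e=[0,126,-54] → .  [on edge]
    (5,7)@(11, 15): e=[0,162,-90] → .  [on edge]
    (6,8)@(13, 17): e=[0,198,-126] → .  [on edge]
    (7,9)@(15, 19): e=[0,234,-162] → .  [on edge]
  covered (10 px):
    . . . . . . X .
    . . . . X X . .
    . . X X X . . .
    . X X X . . . .
    . . X . . . . .
    . . . . . . . .
    . . . . . . . .
    . . . . . . . .
    . . . . . . . .
    . . . . . . . .
    . . . . . . . .
    . . . . . . . .
T1:
  2·area = 72  (B↔C swapped to make it positive)
  edge (8, 18)→(0, 18): d=(-8,0) right/bottom  bias=-1
  edge (0, 18)→(7, 9): d=(7,-9) top-left  bias=+0
  edge (7, 9)→(8, 18): d=(1,9) right/bottom  bias=-1
    (3,4)@(7, 9): e=[72,0,0] → .  [on edge]
    (3,5)@(7, 11): e=[56,14,2] → X
    (4,5)@(9, 11): e=[56,32,-16] → .
    (2,6)@(5, 13): e=[40,10,22] → X
    (4,6)@(9, 13): e=[40,46,-14] → .
    (1,7)@(3, 15): e=[24,6,42] → X
    (4,7)@(9, 15): e=[24,60,-12] → .
    (0,8)@(1, 17): e=[8,2,62] → X
    (4,8)@(9, 17): e=[8,74,-10] → .
    (0,9)@(1, 19): e=[-8,16,64] → .
    (1,9)@(3, 19): e=[-8,34,46] → .
    (2,9)@(5, 19): e=[-8,52,28] → .
  covered (10 px):
    . . . . . . . .
    . . . . . . . .
    . . . . . . . .
    . . . . . . . .
    . . . . . . . .
    . . . X . . . .
    . . X X . . . .
    . X X X . . . .
    X X X X . . . .
    . . . . . . . .
    . . . . . . . .
    . . . . . . . .
T2:
  2·area = 60
  edge (0, 10)→(12, 2): d=(12,-8) top-left  bias=+0
  edge (12, 2)→(3, 13): d=(-9,11) right/bottom  bias=-1
  edge (3, 13)→(0, 10): d=(-3,-3) top-left  bias=+0
    (5,1)@(11, 3): e=[4,2,54] → X
    (6,1)@(13, 3): e=[20,-20,60] → .
    (4,2)@(9, 5): e=[12,6,42] → X
    (5,2)@(11, 5): e=[28,-16,48] → .
    (2,3)@(5, 7): e=[4,32,24] → X
    (3,3)@(7, 7): e=[20,10,30] → X
    (4,3)@(9, 7): e=[36,-12,36] → .
    (1,4)@(3, 9): e=[12,36,12] → X
    (3,4)@(7, 9): e=[44,-8,24] → .
    (0,5)@(1, 11): e=[20,40,0] → X  [on edge]
    (2,5)@(5, 11): e=[52,-4,12] → .
    (0,6)@(1, 13): e=[44,22,-6] → .
    (1,6)@(3, 13): e=[60,0,0] → .  [on edge]
    (2,7)@(5, 15): e=[100,-40,0] → .  [on edge]
    (3,8)@(7, 17): e=[140,-80,0] → .  [on edge]
    (4,9)@(9, 19): e=[180,-120,0] → .  [on edge]
    (5,10)@(11, 21): e=[220,-160,0] → .  [on edge]
    (6,11)@(13, 23): e=[260,-200,0] → .  [on edge]
  covered (8 px):
    . . . . . . . .
    . . . . . X . .
    . . . . X . . .
    . . X X . . . .
    . X X . . . . .
    X X . . . . . .
    . . . . . . . .
    . . . . . . . .
    . . . . . . . .
    . . . . . . . .
    . . . . . . . .
    . . . . . . . .

Result: 28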